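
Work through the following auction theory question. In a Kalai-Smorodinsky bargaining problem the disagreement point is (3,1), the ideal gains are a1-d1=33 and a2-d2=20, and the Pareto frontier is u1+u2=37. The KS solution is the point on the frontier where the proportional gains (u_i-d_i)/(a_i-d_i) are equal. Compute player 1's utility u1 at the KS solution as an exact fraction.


Step 1: At the KS point, (u1-d1)/r1 = (u2-d2)/r2 = t and u1+u2 = 37
Step 2: u1 = d1 + r1*t and u2 = d2 + r2*t, so (d1 + r1*t) + (d2 + r2*t) = 37
Step 3: t = (37 - 3 - 1)/(33 + 20) = 33/53
Step 4: u1 = d1 + r1*t = 3 + 33 * 33/53 = 1248/53
Step 5: (Check: u2 = d2 + r2*t = 713/53; u1+u2 = 1248/53 + 713/53 = 37, on the frontier.)

1248/53


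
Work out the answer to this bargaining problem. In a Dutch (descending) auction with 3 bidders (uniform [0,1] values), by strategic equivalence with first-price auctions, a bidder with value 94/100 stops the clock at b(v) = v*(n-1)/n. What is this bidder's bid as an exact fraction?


Step 1: Dutch auctions are strategically equivalent to first-price auctions
Step 2: The equilibrium bid is b(v) = v*(n-1)/n
Step 3: b = 47/50 * 2/3
Step 4: b = 47/75

47/75


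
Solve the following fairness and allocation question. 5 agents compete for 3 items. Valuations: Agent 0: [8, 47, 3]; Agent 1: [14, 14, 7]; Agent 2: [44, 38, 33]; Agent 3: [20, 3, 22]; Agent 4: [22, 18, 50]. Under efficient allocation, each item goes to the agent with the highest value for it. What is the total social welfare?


Step 1: For each item, find the maximum value among all agents.
Step 2: Item 0 -> Agent 2 (value 44)
Step 3: Item 1 -> Agent 0 (value 47)
Step 4: Item 2 -> Agent 4 (value 50)
Step 5: Total welfare = 44 + 47 + 50 = 141

141


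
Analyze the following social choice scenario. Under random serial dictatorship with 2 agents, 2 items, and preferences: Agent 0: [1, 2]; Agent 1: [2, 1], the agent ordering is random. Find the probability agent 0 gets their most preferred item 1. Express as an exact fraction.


Step 1: Agent 0 wants item 1
Step 2: There are 2 possible orderings of agents
Step 3: In 2 orderings, agent 0 gets item 1
Step 4: Probability = 2/2 = 1

1


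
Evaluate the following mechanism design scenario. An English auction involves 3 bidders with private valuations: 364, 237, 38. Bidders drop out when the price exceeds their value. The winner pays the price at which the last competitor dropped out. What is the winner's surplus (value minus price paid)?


Step 1: Identify the highest value: 364
Step 2: Identify the second-highest value: 237
Step 3: The final price = second-highest value = 237
Step 4: Surplus = 364 - 237 = 127

127


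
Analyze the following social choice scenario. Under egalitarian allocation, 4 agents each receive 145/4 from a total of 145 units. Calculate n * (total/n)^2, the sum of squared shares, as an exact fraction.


Step 1: Each agent's share = 145/4
Step 2: Square of each share = (145/4)^2 = 21025/16
Step 3: Sum of squares = 4 * 21025/16 = 21025/4

21025/4


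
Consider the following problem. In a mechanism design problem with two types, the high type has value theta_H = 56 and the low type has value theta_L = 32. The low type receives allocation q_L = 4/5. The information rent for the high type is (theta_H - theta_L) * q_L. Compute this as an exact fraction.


Step 1: theta_H - theta_L = 56 - 32 = 24
Step 2: Information rent = (theta_H - theta_L) * q_L
Step 3: = 24 * 4/5
Step 4: = 96/5

96/5


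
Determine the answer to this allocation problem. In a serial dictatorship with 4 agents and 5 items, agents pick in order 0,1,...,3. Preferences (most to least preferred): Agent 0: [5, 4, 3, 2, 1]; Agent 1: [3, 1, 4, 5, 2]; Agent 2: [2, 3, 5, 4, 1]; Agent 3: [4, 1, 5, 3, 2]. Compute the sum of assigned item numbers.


Step 1: Agent 0 picks item 5
Step 2: Agent 1 picks item 3
Step 3: Agent 2 picks item 2
Step 4: Agent 3 picks item 4
Step 5: Sum = 5 + 3 + 2 + 4 = 14

14


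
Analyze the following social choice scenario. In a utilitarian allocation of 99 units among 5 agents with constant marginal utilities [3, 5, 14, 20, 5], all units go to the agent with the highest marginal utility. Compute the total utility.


Step 1: The marginal utilities are [3, 5, 14, 20, 5]
Step 2: The highest marginal utility is 20
Step 3: All 99 units go to that agent
Step 4: Total utility = 20 * 99 = 1980

1980


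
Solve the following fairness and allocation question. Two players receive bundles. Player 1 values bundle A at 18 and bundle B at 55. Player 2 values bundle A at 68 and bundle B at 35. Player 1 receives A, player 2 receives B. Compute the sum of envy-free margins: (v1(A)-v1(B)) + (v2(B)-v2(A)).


Step 1: Player 1's margin = v1(A) - v1(B) = 18 - 55 = -37
Step 2: Player 2's margin = v2(B) - v2(A) = 35 - 68 = -33
Step 3: Total margin = -37 + -33 = -70

-70


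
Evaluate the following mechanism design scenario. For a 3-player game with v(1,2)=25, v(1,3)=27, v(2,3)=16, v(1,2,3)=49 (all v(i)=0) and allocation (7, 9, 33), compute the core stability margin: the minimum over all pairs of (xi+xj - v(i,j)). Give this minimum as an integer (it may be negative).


Step 1: Slack for coalition (1,2): x1+x2 - v12 = 16 - 25 = -9
Step 2: Slack for coalition (1,3): x1+x3 - v13 = 40 - 27 = 13
Step 3: Slack for coalition (2,3): x2+x3 - v23 = 42 - 16 = 26
Step 4: Minimum slack = min(-9, 13, 26) = -9, attained by (1,2); coalition (1,2) can block (slack < 0), so the allocation is not in the core

-9


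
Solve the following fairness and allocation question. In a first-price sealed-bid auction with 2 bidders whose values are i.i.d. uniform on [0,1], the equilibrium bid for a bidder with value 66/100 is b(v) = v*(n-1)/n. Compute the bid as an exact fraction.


Step 1: The symmetric BNE bidding function is b(v) = v * (n-1) / n
Step 2: Substitute v = 33/50 and n = 2
Step 3: b = 33/50 * 1/2
Step 4: b = 33/100

33/100


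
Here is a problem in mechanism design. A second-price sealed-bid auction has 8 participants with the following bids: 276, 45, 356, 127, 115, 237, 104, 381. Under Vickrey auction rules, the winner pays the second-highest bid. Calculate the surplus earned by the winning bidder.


Step 1: Sort bids in descending order: 381, 356, 276, 237, 127, 115, 104, 45
Step 2: The winning bid is the highest: 381
Step 3: The payment equals the second-highest bid: 356
Step 4: Surplus = winner's bid - payment = 381 - 356 = 25

25


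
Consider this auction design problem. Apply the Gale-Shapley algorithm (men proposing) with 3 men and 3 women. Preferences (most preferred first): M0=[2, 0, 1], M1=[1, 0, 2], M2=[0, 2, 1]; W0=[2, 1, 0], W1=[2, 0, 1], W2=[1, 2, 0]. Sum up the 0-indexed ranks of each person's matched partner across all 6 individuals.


Step 1: Run Gale-Shapley (men propose, women hold best offer):
  M0 proposes to W2; she accepts
  M1 proposes to W1; she accepts
  M2 proposes to W0; she accepts
Step 2: Final matching: W0-M2, W1-M1, W2-M0
Step 3: 0-indexed ranks (man's rank of his match, then woman's): 0 + 0 + 0 + 2 + 0 + 2
Step 4: Total rank sum = 4

4


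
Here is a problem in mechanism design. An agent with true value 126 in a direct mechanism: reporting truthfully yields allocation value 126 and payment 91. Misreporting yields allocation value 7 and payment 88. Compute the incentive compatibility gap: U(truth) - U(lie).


Step 1: U(truth) = value - payment = 126 - 91 = 35
Step 2: U(lie) = allocation - payment = 7 - 88 = -81
Step 3: IC gap = 35 - (-81) = 116

116


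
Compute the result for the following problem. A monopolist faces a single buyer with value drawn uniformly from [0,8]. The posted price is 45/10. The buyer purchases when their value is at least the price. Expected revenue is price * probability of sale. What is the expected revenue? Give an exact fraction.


Step 1: Posted price r = 9/2, value support [0,8]
Step 2: P(v >= r) = (8 - 9/2)/8 = 7/16
Step 3: Expected revenue = r * P(v >= r) = 9/2 * 7/16
Step 4: Revenue = 63/32

63/32


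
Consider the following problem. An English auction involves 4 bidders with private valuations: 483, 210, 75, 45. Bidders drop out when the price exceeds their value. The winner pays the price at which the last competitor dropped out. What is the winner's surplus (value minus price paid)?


Step 1: Identify the highest value: 483
Step 2: Identify the second-highest value: 210
Step 3: The final price = second-highest value = 210
Step 4: Surplus = 483 - 210 = 273

273


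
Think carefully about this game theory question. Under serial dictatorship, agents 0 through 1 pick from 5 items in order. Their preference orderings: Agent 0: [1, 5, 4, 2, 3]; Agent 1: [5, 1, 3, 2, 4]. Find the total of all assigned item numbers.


Step 1: Agent 0 picks item 1
Step 2: Agent 1 picks item 5
Step 3: Sum = 1 + 5 = 6

6


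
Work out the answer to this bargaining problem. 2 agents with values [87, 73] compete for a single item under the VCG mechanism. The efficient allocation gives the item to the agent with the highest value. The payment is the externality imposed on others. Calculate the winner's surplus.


Step 1: The winner is the agent with the highest value: agent 0 with value 87
Step 2: Values of other agents: [73]
Step 3: VCG payment = max of others' values = 73
Step 4: Surplus = 87 - 73 = 14

14


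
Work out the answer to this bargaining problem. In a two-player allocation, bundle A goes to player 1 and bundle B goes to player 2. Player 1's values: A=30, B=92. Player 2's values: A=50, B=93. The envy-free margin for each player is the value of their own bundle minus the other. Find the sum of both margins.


Step 1: Player 1's margin = v1(A) - v1(B) = 30 - 92 = -62
Step 2: Player 2's margin = v2(B) - v2(A) = 93 - 50 = 43
Step 3: Total margin = -62 + 43 = -19

-19


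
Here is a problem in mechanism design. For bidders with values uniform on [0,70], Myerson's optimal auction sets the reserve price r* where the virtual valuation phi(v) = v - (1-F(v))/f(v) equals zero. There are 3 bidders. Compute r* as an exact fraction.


Step 1: For U[0,70], F(v) = v/70 and f(v) = 1/70
Step 2: phi(v) = v - (1 - v/70)/(1/70) = v - (70 - v) = 2v - 70
Step 3: Set phi(r*) = 0: 2r* - 70 = 0
Step 4: r* = 70/2 = 35 (the number of bidders n = 3 does not enter)

35


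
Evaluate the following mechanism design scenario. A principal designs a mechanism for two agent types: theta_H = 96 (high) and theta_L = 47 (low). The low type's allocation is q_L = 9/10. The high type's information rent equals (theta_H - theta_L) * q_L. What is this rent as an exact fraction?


Step 1: theta_H - theta_L = 96 - 47 = 49
Step 2: Information rent = (theta_H - theta_L) * q_L
Step 3: = 49 * 9/10
Step 4: = 441/10

441/10


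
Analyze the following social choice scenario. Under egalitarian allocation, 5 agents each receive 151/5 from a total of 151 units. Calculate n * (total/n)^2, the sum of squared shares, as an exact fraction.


Step 1: Each agent's share = 151/5
Step 2: Square of each share = (151/5)^2 = 22801/25
Step 3: Sum of squares = 5 * 22801/25 = 22801/5

22801/5


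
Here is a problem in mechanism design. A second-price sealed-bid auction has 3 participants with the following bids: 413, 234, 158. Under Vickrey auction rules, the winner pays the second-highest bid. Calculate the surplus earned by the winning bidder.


Step 1: Sort bids in descending order: 413, 234, 158
Step 2: The winning bid is the highest: 413
Step 3: The payment equals the second-highest bid: 234
Step 4: Surplus = winner's bid - payment = 413 - 234 = 179

179


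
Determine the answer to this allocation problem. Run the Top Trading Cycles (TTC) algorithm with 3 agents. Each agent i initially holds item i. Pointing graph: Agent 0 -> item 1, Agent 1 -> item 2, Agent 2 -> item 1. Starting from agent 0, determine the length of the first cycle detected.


Step 1: Trace the pointer graph from agent 0: 0 -> 1 -> 2 -> 1
Step 2: A cycle is detected when we revisit agent 1
Step 3: The cycle is: 1 -> 2 -> 1
Step 4: Cycle length = 2

2


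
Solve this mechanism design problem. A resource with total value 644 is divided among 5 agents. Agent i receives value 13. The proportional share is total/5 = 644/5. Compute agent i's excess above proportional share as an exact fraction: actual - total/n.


Step 1: Proportional share = 644/5
Step 2: Agent's actual allocation = 13
Step 3: Excess = 13 - 644/5 = -579/5

-579/5


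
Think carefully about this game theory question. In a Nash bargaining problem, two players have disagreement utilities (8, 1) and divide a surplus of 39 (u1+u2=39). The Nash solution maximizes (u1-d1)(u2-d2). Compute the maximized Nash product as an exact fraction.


Step 1: The Nash solution splits surplus symmetrically above the disagreement point
Step 2: u1 = (total + d1 - d2)/2 = (39 + 8 - 1)/2 = 23
Step 3: u2 = (total - d1 + d2)/2 = (39 - 8 + 1)/2 = 16
Step 4: Nash product = (23 - 8) * (16 - 1)
Step 5: = 15 * 15 = 225

225


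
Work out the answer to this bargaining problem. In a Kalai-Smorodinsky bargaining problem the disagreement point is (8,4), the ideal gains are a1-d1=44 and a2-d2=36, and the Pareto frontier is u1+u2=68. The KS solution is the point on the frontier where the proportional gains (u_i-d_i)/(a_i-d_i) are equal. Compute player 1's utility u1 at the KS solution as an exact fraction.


Step 1: At the KS point, (u1-d1)/r1 = (u2-d2)/r2 = t and u1+u2 = 68
Step 2: u1 = d1 + r1*t and u2 = d2 + r2*t, so (d1 + r1*t) + (d2 + r2*t) = 68
Step 3: t = (68 - 8 - 4)/(44 + 36) = 56/80 = 7/10
Step 4: u1 = d1 + r1*t = 8 + 44 * 7/10 = 194/5
Step 5: (Check: u2 = d2 + r2*t = 146/5; u1+u2 = 194/5 + 146/5 = 68, on the frontier.)

194/5


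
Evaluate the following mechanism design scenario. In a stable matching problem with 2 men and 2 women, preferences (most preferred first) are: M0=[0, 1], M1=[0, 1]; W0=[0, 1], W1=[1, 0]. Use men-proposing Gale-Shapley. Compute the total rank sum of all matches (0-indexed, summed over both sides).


Step 1: Run Gale-Shapley (men propose, women hold best offer):
  M0 proposes to W0; she accepts
  M1 proposes to W0; rejected
  M1 proposes to W1; she accepts
Step 2: Final matching: W0-M0, W1-M1
Step 3: 0-indexed ranks (man's rank of his match, then woman's): 0 + 0 + 1 + 0
Step 4: Total rank sum = 1

1


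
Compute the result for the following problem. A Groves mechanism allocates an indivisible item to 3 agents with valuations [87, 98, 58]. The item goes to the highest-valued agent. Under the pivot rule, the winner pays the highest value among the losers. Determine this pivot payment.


Step 1: The efficient winner is agent 1 with value 98
Step 2: Other agents' values: [87, 58]
Step 3: Pivot payment = max(others) = 87
Step 4: The winner pays 87

87


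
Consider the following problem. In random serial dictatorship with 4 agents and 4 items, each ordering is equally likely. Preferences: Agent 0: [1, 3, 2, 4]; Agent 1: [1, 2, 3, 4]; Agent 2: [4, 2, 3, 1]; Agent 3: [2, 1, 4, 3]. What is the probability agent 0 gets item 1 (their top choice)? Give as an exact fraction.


Step 1: Agent 0 wants item 1
Step 2: There are 24 possible orderings of agents
Step 3: In 12 orderings, agent 0 gets item 1
Step 4: Probability = 12/24 = 1/2

1/2


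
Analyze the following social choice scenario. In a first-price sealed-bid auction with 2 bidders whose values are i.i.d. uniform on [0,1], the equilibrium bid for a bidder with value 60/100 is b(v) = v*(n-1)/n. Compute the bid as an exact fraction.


Step 1: The symmetric BNE bidding function is b(v) = v * (n-1) / n
Step 2: Substitute v = 3/5 and n = 2
Step 3: b = 3/5 * 1/2
Step 4: b = 3/10

3/10


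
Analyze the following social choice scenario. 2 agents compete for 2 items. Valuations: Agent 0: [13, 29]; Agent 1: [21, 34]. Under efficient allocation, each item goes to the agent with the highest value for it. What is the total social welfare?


Step 1: For each item, find the maximum value among all agents.
Step 2: Item 0 -> Agent 1 (value 21)
Step 3: Item 1 -> Agent 1 (value 34)
Step 4: Total welfare = 21 + 34 = 55

55


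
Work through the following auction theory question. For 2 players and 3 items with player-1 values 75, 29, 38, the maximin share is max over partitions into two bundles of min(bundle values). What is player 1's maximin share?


Step 1: Item values = 75, 29, 38
Step 2: Enumerate all 2-bundle partitions and take the smaller bundle:
  Partition 1: {75} vs {29,38} -> bundles 75, 67; min = 67
  Partition 2: {29} vs {75,38} -> bundles 29, 113; min = 29
  Partition 3: {38} vs {75,29} -> bundles 38, 104; min = 38
Step 3: MMS = max(67, 29, 38) = 67

67


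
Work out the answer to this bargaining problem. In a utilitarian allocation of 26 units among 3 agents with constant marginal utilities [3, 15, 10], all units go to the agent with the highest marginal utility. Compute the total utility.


Step 1: The marginal utilities are [3, 15, 10]
Step 2: The highest marginal utility is 15
Step 3: All 26 units go to that agent
Step 4: Total utility = 15 * 26 = 390

390


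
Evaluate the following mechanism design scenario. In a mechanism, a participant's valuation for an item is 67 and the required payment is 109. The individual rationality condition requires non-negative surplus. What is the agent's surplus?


Step 1: Surplus = value - payment = 67 - 109 = -42
Step 2: IR is violated (surplus < 0)

-42


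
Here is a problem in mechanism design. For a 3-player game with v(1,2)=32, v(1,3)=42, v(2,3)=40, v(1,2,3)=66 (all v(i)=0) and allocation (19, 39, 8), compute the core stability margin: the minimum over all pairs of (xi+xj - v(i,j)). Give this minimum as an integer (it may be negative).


Step 1: Slack for coalition (1,2): x1+x2 - v12 = 58 - 32 = 26
Step 2: Slack for coalition (1,3): x1+x3 - v13 = 27 - 42 = -15
Step 3: Slack for coalition (2,3): x2+x3 - v23 = 47 - 40 = 7
Step 4: Minimum slack = min(26, -15, 7) = -15, attained by (1,3); coalition (1,3) can block (slack < 0), so the allocation is not in the core

-15


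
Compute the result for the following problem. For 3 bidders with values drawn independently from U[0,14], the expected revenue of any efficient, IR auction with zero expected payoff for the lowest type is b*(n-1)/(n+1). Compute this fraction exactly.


Step 1: By Revenue Equivalence, expected revenue = b*(n-1)/(n+1)
Step 2: Substituting n = 3, b = 14
Step 3: Revenue = 14*(3-1)/(3+1) = 14*2/4
Step 4: Revenue = 28/4 = 7

7


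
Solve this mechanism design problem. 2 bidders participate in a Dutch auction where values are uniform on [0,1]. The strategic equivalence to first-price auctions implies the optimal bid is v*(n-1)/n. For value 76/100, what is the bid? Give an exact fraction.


Step 1: Dutch auctions are strategically equivalent to first-price auctions
Step 2: The equilibrium bid is b(v) = v*(n-1)/n
Step 3: b = 19/25 * 1/2
Step 4: b = 19/50

19/50


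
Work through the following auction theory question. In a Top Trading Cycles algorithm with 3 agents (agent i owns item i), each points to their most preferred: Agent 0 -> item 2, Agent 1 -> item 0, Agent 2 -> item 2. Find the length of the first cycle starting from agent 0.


Step 1: Trace the pointer graph from agent 0: 0 -> 2 -> 2
Step 2: A cycle is detected when we revisit agent 2
Step 3: The cycle is: 2 -> 2
Step 4: Cycle length = 1

1


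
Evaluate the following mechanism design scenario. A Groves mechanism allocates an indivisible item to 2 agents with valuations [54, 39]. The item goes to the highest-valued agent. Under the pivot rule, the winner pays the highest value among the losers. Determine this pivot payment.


Step 1: The efficient winner is agent 0 with value 54
Step 2: Other agents' values: [39]
Step 3: Pivot payment = max(others) = 39
Step 4: The winner pays 39

39


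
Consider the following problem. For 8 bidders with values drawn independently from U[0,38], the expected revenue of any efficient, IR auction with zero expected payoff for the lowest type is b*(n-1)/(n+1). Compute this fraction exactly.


Step 1: By Revenue Equivalence, expected revenue = b*(n-1)/(n+1)
Step 2: Substituting n = 8, b = 38
Step 3: Revenue = 38*(8-1)/(8+1) = 38*7/9
Step 4: Revenue = 266/9

266/9


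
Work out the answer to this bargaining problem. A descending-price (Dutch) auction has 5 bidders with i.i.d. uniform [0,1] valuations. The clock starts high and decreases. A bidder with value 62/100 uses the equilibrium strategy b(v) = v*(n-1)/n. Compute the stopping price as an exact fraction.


Step 1: Dutch auctions are strategically equivalent to first-price auctions
Step 2: The equilibrium bid is b(v) = v*(n-1)/n
Step 3: b = 31/50 * 4/5
Step 4: b = 62/125

62/125


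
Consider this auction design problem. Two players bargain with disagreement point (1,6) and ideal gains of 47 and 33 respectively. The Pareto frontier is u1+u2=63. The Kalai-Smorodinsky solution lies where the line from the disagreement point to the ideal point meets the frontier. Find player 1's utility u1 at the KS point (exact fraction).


Step 1: At the KS point, (u1-d1)/r1 = (u2-d2)/r2 = t and u1+u2 = 63
Step 2: u1 = d1 + r1*t and u2 = d2 + r2*t, so (d1 + r1*t) + (d2 + r2*t) = 63
Step 3: t = (63 - 1 - 6)/(47 + 33) = 56/80 = 7/10
Step 4: u1 = d1 + r1*t = 1 + 47 * 7/10 = 339/10
Step 5: (Check: u2 = d2 + r2*t = 291/10; u1+u2 = 339/10 + 291/10 = 63, on the frontier.)

339/10


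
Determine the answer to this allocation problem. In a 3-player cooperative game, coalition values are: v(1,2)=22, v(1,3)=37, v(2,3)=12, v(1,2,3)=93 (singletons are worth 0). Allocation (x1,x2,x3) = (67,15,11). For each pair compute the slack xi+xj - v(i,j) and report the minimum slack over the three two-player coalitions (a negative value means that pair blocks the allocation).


Step 1: Slack for coalition (1,2): x1+x2 - v12 = 82 - 22 = 60
Step 2: Slack for coalition (1,3): x1+x3 - v13 = 78 - 37 = 41
Step 3: Slack for coalition (2,3): x2+x3 - v23 = 26 - 12 = 14
Step 4: Minimum slack = min(60, 41, 14) = 14, attained by (2,3); no pair can gain by deviating, so the allocation is in the core

14


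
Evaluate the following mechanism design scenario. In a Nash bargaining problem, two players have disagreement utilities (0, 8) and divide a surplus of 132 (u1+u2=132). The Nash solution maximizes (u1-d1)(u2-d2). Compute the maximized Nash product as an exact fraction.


Step 1: The Nash solution splits surplus symmetrically above the disagreement point
Step 2: u1 = (total + d1 - d2)/2 = (132 + 0 - 8)/2 = 62
Step 3: u2 = (total - d1 + d2)/2 = (132 - 0 + 8)/2 = 70
Step 4: Nash product = (62 - 0) * (70 - 8)
Step 5: = 62 * 62 = 3844

3844


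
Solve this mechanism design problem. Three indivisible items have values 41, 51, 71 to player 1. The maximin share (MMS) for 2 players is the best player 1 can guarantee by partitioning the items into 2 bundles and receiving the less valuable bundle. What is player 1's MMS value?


Step 1: Item values = 41, 51, 71
Step 2: Enumerate all 2-bundle partitions and take the smaller bundle:
  Partition 1: {41} vs {51,71} -> bundles 41, 122; min = 41
  Partition 2: {51} vs {41,71} -> bundles 51, 112; min = 51
  Partition 3: {71} vs {41,51} -> bundles 71, 92; min = 71
Step 3: MMS = max(41, 51, 71) = 71

71


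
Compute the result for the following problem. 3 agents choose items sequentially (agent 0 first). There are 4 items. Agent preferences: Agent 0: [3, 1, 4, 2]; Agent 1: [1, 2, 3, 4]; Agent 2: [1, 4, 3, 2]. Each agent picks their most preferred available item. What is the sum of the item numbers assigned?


Step 1: Agent 0 picks item 3
Step 2: Agent 1 picks item 1
Step 3: Agent 2 picks item 4
Step 4: Sum = 3 + 1 + 4 = 8

8


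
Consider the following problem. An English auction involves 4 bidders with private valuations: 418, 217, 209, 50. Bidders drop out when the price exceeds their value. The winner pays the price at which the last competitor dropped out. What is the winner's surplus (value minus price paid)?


Step 1: Identify the highest value: 418
Step 2: Identify the second-highest value: 217
Step 3: The final price = second-highest value = 217
Step 4: Surplus = 418 - 217 = 201

201


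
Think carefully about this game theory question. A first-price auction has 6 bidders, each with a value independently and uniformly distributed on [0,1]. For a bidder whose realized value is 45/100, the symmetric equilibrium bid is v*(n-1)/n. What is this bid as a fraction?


Step 1: The symmetric BNE bidding function is b(v) = v * (n-1) / n
Step 2: Substitute v = 9/20 and n = 6
Step 3: b = 9/20 * 5/6
Step 4: b = 3/8

3/8


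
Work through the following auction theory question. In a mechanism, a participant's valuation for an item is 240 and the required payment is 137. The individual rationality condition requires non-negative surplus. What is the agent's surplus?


Step 1: Surplus = value - payment = 240 - 137 = 103
Step 2: IR is satisfied (surplus >= 0)

103


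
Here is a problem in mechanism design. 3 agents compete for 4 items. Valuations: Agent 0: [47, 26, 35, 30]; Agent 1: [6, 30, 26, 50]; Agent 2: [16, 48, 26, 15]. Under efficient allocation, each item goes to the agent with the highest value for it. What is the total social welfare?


Step 1: For each item, find the maximum value among all agents.
Step 2: Item 0 -> Agent 0 (value 47)
Step 3: Item 1 -> Agent 2 (value 48)
Step 4: Item 2 -> Agent 0 (value 35)
Step 5: Item 3 -> Agent 1 (value 50)
Step 6: Total welfare = 47 + 48 + 35 + 50 = 180

180


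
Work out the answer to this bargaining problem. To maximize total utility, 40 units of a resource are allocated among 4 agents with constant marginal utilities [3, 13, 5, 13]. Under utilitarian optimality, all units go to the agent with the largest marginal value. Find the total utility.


Step 1: The marginal utilities are [3, 13, 5, 13]
Step 2: The highest marginal utility is 13
Step 3: All 40 units go to that agent
Step 4: Total utility = 13 * 40 = 520

520


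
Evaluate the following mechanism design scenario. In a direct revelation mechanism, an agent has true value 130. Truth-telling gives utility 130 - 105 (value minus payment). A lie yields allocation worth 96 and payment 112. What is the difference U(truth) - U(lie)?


Step 1: U(truth) = value - payment = 130 - 105 = 25
Step 2: U(lie) = allocation - payment = 96 - 112 = -16
Step 3: IC gap = 25 - (-16) = 41

41


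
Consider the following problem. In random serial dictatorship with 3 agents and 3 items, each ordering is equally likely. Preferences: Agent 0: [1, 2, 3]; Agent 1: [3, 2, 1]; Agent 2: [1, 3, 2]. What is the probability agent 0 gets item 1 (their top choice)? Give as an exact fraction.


Step 1: Agent 0 wants item 1
Step 2: There are 6 possible orderings of agents
Step 3: In 3 orderings, agent 0 gets item 1
Step 4: Probability = 3/6 = 1/2

1/2


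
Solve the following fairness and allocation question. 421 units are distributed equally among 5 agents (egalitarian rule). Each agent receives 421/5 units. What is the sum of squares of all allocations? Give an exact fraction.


Step 1: Each agent's share = 421/5
Step 2: Square of each share = (421/5)^2 = 177241/25
Step 3: Sum of squares = 5 * 177241/25 = 177241/5

177241/5


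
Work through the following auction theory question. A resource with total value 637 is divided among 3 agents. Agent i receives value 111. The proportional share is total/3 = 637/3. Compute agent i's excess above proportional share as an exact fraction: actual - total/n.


Step 1: Proportional share = 637/3
Step 2: Agent's actual allocation = 111
Step 3: Excess = 111 - 637/3 = -304/3

-304/3


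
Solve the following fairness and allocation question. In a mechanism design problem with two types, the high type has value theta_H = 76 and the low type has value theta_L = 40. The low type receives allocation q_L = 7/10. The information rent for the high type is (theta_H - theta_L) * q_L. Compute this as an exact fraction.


Step 1: theta_H - theta_L = 76 - 40 = 36
Step 2: Information rent = (theta_H - theta_L) * q_L
Step 3: = 36 * 7/10
Step 4: = 126/5

126/5


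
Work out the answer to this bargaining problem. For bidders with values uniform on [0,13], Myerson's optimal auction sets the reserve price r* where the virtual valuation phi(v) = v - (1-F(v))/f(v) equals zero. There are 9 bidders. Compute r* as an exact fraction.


Step 1: For U[0,13], F(v) = v/13 and f(v) = 1/13
Step 2: phi(v) = v - (1 - v/13)/(1/13) = v - (13 - v) = 2v - 13
Step 3: Set phi(r*) = 0: 2r* - 13 = 0
Step 4: r* = 13/2 (the number of bidders n = 9 does not enter)

13/2


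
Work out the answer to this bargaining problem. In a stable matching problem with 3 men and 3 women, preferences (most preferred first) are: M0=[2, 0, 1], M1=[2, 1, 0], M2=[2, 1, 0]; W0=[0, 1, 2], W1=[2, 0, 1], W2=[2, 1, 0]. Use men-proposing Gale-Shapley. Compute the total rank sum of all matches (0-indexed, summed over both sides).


Step 1: Run Gale-Shapley (men propose, women hold best offer):
  M0 proposes to W2; she accepts
  M1 proposes to W2; she switches from M0
  M2 proposes to W2; she switches from M1
  M0 proposes to W0; she accepts
  M1 proposes to W1; she accepts
Step 2: Final matching: W0-M0, W1-M1, W2-M2
Step 3: 0-indexed ranks (man's rank of his match, then woman's): 1 + 0 + 1 + 2 + 0 + 0
Step 4: Total rank sum = 4

4


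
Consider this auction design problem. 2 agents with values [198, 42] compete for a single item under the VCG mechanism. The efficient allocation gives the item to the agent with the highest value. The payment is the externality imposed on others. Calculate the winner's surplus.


Step 1: The winner is the agent with the highest value: agent 0 with value 198
Step 2: Values of other agents: [42]
Step 3: VCG payment = max of others' values = 42
Step 4: Surplus = 198 - 42 = 156

156


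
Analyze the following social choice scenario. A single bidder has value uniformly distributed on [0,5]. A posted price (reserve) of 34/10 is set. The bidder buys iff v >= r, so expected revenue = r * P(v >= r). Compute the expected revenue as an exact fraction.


Step 1: Posted price r = 17/5, value support [0,5]
Step 2: P(v >= r) = (5 - 17/5)/5 = 8/25
Step 3: Expected revenue = r * P(v >= r) = 17/5 * 8/25
Step 4: Revenue = 136/125

136/125


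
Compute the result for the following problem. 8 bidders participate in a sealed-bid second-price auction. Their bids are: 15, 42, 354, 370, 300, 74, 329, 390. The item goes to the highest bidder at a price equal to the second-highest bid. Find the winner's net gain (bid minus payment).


Step 1: Sort bids in descending order: 390, 370, 354, 329, 300, 74, 42, 15
Step 2: The winning bid is the highest: 390
Step 3: The payment equals the second-highest bid: 370
Step 4: Surplus = winner's bid - payment = 390 - 370 = 20

20


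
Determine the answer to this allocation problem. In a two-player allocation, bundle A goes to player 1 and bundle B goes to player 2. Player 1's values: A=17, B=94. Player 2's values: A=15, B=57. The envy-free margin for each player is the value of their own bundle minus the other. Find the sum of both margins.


Step 1: Player 1's margin = v1(A) - v1(B) = 17 - 94 = -77
Step 2: Player 2's margin = v2(B) - v2(A) = 57 - 15 = 42
Step 3: Total margin = -77 + 42 = -35

-35


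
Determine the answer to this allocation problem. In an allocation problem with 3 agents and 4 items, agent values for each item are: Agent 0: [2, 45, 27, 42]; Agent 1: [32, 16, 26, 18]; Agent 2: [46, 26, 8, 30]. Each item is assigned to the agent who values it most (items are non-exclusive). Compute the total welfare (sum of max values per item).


Step 1: For each item, find the maximum value among all agents.
Step 2: Item 0 -> Agent 2 (value 46)
Step 3: Item 1 -> Agent 0 (value 45)
Step 4: Item 2 -> Agent 0 (value 27)
Step 5: Item 3 -> Agent 0 (value 42)
Step 6: Total welfare = 46 + 45 + 27 + 42 = 160

160


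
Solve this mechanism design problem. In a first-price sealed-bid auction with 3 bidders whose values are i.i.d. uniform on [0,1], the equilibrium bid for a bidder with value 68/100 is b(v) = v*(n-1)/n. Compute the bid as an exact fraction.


Step 1: The symmetric BNE bidding function is b(v) = v * (n-1) / n
Step 2: Substitute v = 17/25 and n = 3
Step 3: b = 17/25 * 2/3
Step 4: b = 34/75

34/75


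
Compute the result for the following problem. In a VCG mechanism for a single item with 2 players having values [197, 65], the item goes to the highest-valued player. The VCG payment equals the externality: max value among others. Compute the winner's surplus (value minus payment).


Step 1: The winner is the agent with the highest value: agent 0 with value 197
Step 2: Values of other agents: [65]
Step 3: VCG payment = max of others' values = 65
Step 4: Surplus = 197 - 65 = 132

132


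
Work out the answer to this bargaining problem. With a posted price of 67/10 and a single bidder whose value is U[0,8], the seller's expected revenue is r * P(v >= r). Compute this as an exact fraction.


Step 1: Posted price r = 67/10, value support [0,8]
Step 2: P(v >= r) = (8 - 67/10)/8 = 13/80
Step 3: Expected revenue = r * P(v >= r) = 67/10 * 13/80
Step 4: Revenue = 871/800

871/800


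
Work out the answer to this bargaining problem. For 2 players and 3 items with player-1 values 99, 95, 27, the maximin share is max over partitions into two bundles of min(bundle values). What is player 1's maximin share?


Step 1: Item values = 99, 95, 27
Step 2: Enumerate all 2-bundle partitions and take the smaller bundle:
  Partition 1: {99} vs {95,27} -> bundles 99, 122; min = 99
  Partition 2: {95} vs {99,27} -> bundles 95, 126; min = 95
  Partition 3: {27} vs {99,95} -> bundles 27, 194; min = 27
Step 3: MMS = max(99, 95, 27) = 99

99


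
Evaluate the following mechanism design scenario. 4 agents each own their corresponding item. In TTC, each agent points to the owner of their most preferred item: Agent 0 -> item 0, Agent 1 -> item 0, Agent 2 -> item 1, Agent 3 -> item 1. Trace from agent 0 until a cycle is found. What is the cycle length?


Step 1: Trace the pointer graph from agent 0: 0 -> 0
Step 2: A cycle is detected when we revisit agent 0
Step 3: The cycle is: 0 -> 0
Step 4: Cycle length = 1

1


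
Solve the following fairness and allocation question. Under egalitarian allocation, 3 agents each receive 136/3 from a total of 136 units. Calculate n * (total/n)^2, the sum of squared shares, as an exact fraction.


Step 1: Each agent's share = 136/3
Step 2: Square of each share = (136/3)^2 = 18496/9
Step 3: Sum of squares = 3 * 18496/9 = 18496/3

18496/3


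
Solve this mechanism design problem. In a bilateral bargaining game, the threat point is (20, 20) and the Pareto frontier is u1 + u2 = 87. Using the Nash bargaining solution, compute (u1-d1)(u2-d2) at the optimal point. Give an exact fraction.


Step 1: The Nash solution splits surplus symmetrically above the disagreement point
Step 2: u1 = (total + d1 - d2)/2 = (87 + 20 - 20)/2 = 87/2
Step 3: u2 = (total - d1 + d2)/2 = (87 - 20 + 20)/2 = 87/2
Step 4: Nash product = (87/2 - 20) * (87/2 - 20)
Step 5: = 47/2 * 47/2 = 2209/4

2209/4


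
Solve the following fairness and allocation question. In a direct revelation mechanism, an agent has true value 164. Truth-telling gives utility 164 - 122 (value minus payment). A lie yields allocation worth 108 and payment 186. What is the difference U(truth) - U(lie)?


Step 1: U(truth) = value - payment = 164 - 122 = 42
Step 2: U(lie) = allocation - payment = 108 - 186 = -78
Step 3: IC gap = 42 - (-78) = 120

120


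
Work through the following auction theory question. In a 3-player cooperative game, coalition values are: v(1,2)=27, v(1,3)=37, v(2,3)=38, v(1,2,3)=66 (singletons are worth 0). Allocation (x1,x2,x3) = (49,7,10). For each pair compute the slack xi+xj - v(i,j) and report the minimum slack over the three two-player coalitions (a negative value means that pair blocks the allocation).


Step 1: Slack for coalition (1,2): x1+x2 - v12 = 56 - 27 = 29
Step 2: Slack for coalition (1,3): x1+x3 - v13 = 59 - 37 = 22
Step 3: Slack for coalition (2,3): x2+x3 - v23 = 17 - 38 = -21
Step 4: Minimum slack = min(29, 22, -21) = -21, attained by (2,3); coalition (2,3) can block (slack < 0), so the allocation is not in the core

-21


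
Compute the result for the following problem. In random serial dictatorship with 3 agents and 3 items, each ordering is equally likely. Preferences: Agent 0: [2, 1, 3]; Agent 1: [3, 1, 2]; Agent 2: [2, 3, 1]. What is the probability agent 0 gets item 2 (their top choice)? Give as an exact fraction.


Step 1: Agent 0 wants item 2
Step 2: There are 6 possible orderings of agents
Step 3: In 3 orderings, agent 0 gets item 2
Step 4: Probability = 3/6 = 1/2

1/2


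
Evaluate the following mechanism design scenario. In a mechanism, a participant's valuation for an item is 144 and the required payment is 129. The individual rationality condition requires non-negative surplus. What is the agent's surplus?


Step 1: Surplus = value - payment = 144 - 129 = 15
Step 2: IR is satisfied (surplus >= 0)

15


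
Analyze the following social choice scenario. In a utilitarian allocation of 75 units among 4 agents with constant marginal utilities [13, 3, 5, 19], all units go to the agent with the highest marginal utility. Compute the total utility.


Step 1: The marginal utilities are [13, 3, 5, 19]
Step 2: The highest marginal utility is 19
Step 3: All 75 units go to that agent
Step 4: Total utility = 19 * 75 = 1425

1425


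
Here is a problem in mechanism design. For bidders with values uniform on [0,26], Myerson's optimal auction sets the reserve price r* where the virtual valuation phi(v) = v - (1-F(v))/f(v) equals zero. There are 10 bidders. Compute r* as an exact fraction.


Step 1: For U[0,26], F(v) = v/26 and f(v) = 1/26
Step 2: phi(v) = v - (1 - v/26)/(1/26) = v - (26 - v) = 2v - 26
Step 3: Set phi(r*) = 0: 2r* - 26 = 0
Step 4: r* = 26/2 = 13 (the number of bidders n = 10 does not enter)

13


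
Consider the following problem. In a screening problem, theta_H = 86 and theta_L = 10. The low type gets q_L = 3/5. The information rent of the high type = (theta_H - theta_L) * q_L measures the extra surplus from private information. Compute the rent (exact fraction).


Step 1: theta_H - theta_L = 86 - 10 = 76
Step 2: Information rent = (theta_H - theta_L) * q_L
Step 3: = 76 * 3/5
Step 4: = 228/5

228/5


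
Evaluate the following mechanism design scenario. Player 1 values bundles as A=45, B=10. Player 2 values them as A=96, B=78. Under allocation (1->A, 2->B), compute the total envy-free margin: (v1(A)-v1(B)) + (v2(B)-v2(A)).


Step 1: Player 1's margin = v1(A) - v1(B) = 45 - 10 = 35
Step 2: Player 2's margin = v2(B) - v2(A) = 78 - 96 = -18
Step 3: Total margin = 35 + -18 = 17

17


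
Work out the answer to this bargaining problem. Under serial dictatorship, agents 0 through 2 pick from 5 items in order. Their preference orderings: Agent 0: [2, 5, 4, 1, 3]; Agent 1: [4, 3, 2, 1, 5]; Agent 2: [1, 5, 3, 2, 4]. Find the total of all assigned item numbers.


Step 1: Agent 0 picks item 2
Step 2: Agent 1 picks item 4
Step 3: Agent 2 picks item 1
Step 4: Sum = 2 + 4 + 1 = 7

7


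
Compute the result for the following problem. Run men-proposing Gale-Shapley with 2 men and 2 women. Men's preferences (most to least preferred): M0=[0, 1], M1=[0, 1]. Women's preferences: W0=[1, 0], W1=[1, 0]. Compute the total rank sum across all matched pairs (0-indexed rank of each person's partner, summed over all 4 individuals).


Step 1: Run Gale-Shapley (men propose, women hold best offer):
  M0 proposes to W0; she accepts
  M1 proposes to W0; she switches from M0
  M0 proposes to W1; she accepts
Step 2: Final matching: W0-M1, W1-M0
Step 3: 0-indexed ranks (man's rank of his match, then woman's): 0 + 0 + 1 + 1
Step 4: Total rank sum = 2

2


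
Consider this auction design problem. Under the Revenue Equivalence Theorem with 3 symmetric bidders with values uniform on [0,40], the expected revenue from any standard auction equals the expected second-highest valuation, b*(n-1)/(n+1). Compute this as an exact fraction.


Step 1: By Revenue Equivalence, expected revenue = b*(n-1)/(n+1)
Step 2: Substituting n = 3, b = 40
Step 3: Revenue = 40*(3-1)/(3+1) = 40*2/4
Step 4: Revenue = 80/4 = 20

20
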